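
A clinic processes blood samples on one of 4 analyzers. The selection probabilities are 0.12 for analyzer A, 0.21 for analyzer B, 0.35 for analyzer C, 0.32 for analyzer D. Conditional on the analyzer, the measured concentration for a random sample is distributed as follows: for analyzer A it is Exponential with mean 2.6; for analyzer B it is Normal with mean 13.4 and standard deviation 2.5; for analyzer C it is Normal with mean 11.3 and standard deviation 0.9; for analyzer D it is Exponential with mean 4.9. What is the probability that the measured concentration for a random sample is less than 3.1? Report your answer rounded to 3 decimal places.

0.234

Conditional on each analyzer, P(X < 3.1): A: 0.69648; B: 1.89436e-05; C: 0; D: 0.468819.
By total probability, P(X < 3.1) = 0.12·0.69648 + 0.21·1.89436e-05 + 0.35·0 + 0.32·0.468819 = 0.233604.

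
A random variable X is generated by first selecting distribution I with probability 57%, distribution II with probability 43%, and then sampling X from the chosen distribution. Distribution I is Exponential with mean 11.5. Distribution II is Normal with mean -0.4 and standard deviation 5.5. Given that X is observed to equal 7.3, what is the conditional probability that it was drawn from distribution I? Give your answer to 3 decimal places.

Likelihoods f(7.3 | ·): I: 0.0460914; II: 0.0272232.
Posterior ∝ prior × likelihood. Numerator for I: 0.57·0.0460914 = 0.0262721.
Normalizing constant: 0.57·0.0460914 + 0.43·0.0272232 = 0.037978.
P(I | observation) = 0.0262721 / 0.037978 = 0.69177.

0.692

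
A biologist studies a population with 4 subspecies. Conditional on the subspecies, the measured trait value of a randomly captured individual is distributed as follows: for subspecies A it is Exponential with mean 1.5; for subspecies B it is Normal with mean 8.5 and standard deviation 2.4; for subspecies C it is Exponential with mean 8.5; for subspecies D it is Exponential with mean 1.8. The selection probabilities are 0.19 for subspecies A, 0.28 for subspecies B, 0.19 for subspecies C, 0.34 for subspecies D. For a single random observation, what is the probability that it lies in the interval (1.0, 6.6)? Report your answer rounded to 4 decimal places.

Conditional on each subspecies, P(1.0 < X < 6.6): A: 0.50114; B: 0.213389; C: 0.428983; D: 0.548192.
By total probability, P(1.0 < X < 6.6) = 0.19·0.50114 + 0.28·0.213389 + 0.19·0.428983 + 0.34·0.548192 = 0.422857.

0.4229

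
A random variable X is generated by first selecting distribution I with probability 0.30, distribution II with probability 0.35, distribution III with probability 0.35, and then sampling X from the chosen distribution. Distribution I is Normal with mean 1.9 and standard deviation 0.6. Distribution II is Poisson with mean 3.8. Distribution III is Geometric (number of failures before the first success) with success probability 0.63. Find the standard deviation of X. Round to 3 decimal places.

Per component, I: μ=1.9, E[X²]=3.97; II: μ=3.8, E[X²]=18.24; III: μ=0.587302, E[X²]=1.27715.
E[X] = 0.3·1.9 + 0.35·3.8 + 0.35·0.587302 = 2.10556.
E[X²] = 0.3·3.97 + 0.35·18.24 + 0.35·1.27715 = 8.022.
Var(X) = E[X²] − (E[X])² = 8.022 − 4.43336 = 3.58864.
SD(X) = √3.58864 = 1.89437.

1.894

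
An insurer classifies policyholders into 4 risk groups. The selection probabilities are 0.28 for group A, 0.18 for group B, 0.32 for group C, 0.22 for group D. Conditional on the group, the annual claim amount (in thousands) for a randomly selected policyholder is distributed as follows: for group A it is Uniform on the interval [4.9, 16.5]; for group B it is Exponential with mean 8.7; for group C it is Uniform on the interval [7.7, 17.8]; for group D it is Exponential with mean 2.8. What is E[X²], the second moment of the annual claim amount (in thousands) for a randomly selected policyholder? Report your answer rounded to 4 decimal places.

For each component E[X²] = Var + (mean)², giving A: 125.703; B: 151.38; C: 171.063; D: 15.68.
Overall E[X²] = 0.28·125.703 + 0.18·151.38 + 0.32·171.063 + 0.22·15.68 = 120.635.

120.6352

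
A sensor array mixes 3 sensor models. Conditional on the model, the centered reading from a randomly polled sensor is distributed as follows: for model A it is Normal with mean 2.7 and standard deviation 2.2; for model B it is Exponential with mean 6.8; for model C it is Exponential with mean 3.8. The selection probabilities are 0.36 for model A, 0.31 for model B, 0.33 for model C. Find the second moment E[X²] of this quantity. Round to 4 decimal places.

42.5660

For each component E[X²] = Var + (mean)², giving A: 12.13; B: 92.48; C: 28.88.
Overall E[X²] = 0.36·12.13 + 0.31·92.48 + 0.33·28.88 = 42.566.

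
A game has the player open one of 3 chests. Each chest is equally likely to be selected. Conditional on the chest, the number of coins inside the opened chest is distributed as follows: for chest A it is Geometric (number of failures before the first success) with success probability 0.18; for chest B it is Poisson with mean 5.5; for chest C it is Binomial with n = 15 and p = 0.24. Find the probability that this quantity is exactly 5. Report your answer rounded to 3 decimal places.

Conditional on each chest, P(X = 5): A: 0.0667332; B: 0.171401; C: 0.153726.
By total probability, P(X = 5) = 0.333333·0.0667332 + 0.333333·0.171401 + 0.333333·0.153726 = 0.13062.

0.131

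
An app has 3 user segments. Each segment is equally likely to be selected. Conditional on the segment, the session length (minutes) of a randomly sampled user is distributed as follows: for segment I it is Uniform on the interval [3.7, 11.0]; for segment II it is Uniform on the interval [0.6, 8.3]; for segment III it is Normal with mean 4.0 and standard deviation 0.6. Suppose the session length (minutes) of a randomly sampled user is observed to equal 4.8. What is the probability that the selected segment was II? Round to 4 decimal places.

Likelihoods f(4.8 | ·): I: 0.136986; II: 0.12987; III: 0.27335.
Posterior ∝ prior × likelihood. Numerator for II: 0.333333·0.12987 = 0.04329.
Normalizing constant: 0.333333·0.136986 + 0.333333·0.12987 + 0.333333·0.27335 = 0.180069.
P(II | observation) = 0.04329 / 0.180069 = 0.240408.

0.2404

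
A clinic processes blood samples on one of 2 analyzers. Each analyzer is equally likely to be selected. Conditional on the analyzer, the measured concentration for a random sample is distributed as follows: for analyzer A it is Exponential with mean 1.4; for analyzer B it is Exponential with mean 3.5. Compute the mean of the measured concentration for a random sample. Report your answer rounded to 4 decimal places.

Component means — A: 1.4; B: 3.5.
E[X] = 0.5·1.4 + 0.5·3.5 = 2.45.

2.4500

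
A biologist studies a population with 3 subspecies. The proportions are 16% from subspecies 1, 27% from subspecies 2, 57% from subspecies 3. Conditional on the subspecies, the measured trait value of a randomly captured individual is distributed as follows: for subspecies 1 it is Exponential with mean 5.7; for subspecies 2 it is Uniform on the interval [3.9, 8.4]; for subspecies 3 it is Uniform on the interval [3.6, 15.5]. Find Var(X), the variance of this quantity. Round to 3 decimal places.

Per component, 1: μ=5.7, E[X²]=64.98; 2: μ=6.15, E[X²]=39.51; 3: μ=9.55, E[X²]=103.003.
E[X] = 0.16·5.7 + 0.27·6.15 + 0.57·9.55 = 8.016.
E[X²] = 0.16·64.98 + 0.27·39.51 + 0.57·103.003 = 79.7764.
Var(X) = E[X²] − (E[X])² = 79.7764 − 64.2563 = 15.5201.

15.520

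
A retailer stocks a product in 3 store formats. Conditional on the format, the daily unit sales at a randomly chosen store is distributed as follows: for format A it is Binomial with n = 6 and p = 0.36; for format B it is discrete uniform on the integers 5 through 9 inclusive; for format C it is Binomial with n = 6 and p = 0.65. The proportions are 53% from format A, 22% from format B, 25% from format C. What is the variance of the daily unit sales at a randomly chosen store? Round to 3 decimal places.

5.175

Per component, A: μ=2.16, E[X²]=6.048; B: μ=7, E[X²]=51; C: μ=3.9, E[X²]=16.575.
E[X] = 0.53·2.16 + 0.22·7 + 0.25·3.9 = 3.6598.
E[X²] = 0.53·6.048 + 0.22·51 + 0.25·16.575 = 18.5692.
Var(X) = E[X²] − (E[X])² = 18.5692 − 13.3941 = 5.17505.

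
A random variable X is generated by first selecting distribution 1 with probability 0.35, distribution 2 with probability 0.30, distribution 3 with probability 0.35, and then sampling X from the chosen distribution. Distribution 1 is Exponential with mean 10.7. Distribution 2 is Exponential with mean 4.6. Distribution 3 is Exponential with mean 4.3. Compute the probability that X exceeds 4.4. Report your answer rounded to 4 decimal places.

Conditional on each component, P(X > 4.4): 1: 0.662844; 2: 0.384227; 3: 0.359423.
By total probability, P(X > 4.4) = 0.35·0.662844 + 0.3·0.384227 + 0.35·0.359423 = 0.473062.

0.4731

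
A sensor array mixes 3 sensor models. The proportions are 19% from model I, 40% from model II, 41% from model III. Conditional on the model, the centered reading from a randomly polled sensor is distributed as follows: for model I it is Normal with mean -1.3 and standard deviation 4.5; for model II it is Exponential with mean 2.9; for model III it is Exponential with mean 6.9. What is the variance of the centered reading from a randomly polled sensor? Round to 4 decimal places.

Per component, I: μ=-1.3, E[X²]=21.94; II: μ=2.9, E[X²]=16.82; III: μ=6.9, E[X²]=95.22.
E[X] = 0.19·-1.3 + 0.4·2.9 + 0.41·6.9 = 3.742.
E[X²] = 0.19·21.94 + 0.4·16.82 + 0.41·95.22 = 49.9368.
Var(X) = E[X²] − (E[X])² = 49.9368 − 14.0026 = 35.9342.

35.9342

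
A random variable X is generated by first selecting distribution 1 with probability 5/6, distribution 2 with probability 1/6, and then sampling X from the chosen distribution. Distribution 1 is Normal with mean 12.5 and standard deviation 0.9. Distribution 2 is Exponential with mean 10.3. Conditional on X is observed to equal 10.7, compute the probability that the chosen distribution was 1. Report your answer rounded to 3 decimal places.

0.897

Likelihoods f(10.7 | ·): 1: 0.05999; 2: 0.034356.
Posterior ∝ prior × likelihood. Numerator for 1: 0.833333·0.05999 = 0.0499916.
Normalizing constant: 0.833333·0.05999 + 0.166667·0.034356 = 0.0557176.
P(1 | observation) = 0.0499916 / 0.0557176 = 0.897232.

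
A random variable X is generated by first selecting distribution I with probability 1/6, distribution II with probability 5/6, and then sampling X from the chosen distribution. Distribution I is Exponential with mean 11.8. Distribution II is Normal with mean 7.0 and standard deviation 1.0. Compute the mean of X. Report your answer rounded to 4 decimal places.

7.8000

Component means — I: 11.8; II: 7.
E[X] = 0.166667·11.8 + 0.833333·7 = 7.8.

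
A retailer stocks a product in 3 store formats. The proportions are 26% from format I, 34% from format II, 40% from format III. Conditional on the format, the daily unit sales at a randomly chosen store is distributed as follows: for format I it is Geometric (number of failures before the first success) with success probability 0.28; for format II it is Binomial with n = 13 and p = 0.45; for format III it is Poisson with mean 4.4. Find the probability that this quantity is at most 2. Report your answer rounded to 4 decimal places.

0.2462

Conditional on each format, P(X ≤ 2): I: 0.626752; II: 0.0269082; III: 0.185142.
By total probability, P(X ≤ 2) = 0.26·0.626752 + 0.34·0.0269082 + 0.4·0.185142 = 0.246161.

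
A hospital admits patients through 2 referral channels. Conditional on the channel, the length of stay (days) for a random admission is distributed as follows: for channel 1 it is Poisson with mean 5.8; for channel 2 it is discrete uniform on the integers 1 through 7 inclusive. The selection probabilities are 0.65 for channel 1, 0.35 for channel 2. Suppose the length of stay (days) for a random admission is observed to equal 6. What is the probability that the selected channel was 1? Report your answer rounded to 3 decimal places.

0.675

Likelihoods P(X=6 | ·): 1: 0.160076; 2: 0.142857.
Posterior ∝ prior × likelihood. Numerator for 1: 0.65·0.160076 = 0.10405.
Normalizing constant: 0.65·0.160076 + 0.35·0.142857 = 0.15405.
P(1 | observation) = 0.10405 / 0.15405 = 0.675429.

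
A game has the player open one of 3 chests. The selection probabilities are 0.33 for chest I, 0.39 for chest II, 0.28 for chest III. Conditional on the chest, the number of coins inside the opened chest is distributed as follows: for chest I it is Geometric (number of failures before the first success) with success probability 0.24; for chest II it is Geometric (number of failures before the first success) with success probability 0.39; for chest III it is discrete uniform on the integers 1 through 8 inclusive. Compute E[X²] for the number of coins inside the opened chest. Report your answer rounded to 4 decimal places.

17.3215

For each component E[X²] = Var + (mean)², giving I: 23.2222; II: 6.45694; III: 25.5.
Overall E[X²] = 0.33·23.2222 + 0.39·6.45694 + 0.28·25.5 = 17.3215.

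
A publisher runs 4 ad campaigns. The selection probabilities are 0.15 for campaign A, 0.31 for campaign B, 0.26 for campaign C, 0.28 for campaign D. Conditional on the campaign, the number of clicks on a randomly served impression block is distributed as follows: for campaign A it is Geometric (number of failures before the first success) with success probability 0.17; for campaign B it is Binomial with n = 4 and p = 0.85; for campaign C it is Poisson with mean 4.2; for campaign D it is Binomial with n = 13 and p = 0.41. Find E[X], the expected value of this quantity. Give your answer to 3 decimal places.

4.371

Component means — A: 4.88235; B: 3.4; C: 4.2; D: 5.33.
E[X] = 0.15·4.88235 + 0.31·3.4 + 0.26·4.2 + 0.28·5.33 = 4.37075.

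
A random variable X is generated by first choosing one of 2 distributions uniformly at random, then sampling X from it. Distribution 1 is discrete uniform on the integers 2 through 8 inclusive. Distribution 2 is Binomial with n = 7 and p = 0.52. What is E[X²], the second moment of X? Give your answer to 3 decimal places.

21.998

For each component E[X²] = Var + (mean)², giving 1: 29; 2: 14.9968.
Overall E[X²] = 0.5·29 + 0.5·14.9968 = 21.9984.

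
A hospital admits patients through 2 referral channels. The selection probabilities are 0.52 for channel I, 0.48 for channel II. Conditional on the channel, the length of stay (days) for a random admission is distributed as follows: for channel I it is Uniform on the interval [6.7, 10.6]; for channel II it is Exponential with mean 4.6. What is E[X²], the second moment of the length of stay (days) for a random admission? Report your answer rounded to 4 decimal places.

For each component E[X²] = Var + (mean)², giving I: 76.09; II: 42.32.
Overall E[X²] = 0.52·76.09 + 0.48·42.32 = 59.8804.

59.8804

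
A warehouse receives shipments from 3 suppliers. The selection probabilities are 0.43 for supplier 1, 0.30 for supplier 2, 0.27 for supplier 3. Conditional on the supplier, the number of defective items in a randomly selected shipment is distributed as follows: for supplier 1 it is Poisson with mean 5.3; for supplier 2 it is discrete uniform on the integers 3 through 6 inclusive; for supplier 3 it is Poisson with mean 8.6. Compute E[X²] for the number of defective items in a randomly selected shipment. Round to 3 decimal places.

43.099

For each component E[X²] = Var + (mean)², giving 1: 33.39; 2: 21.5; 3: 82.56.
Overall E[X²] = 0.43·33.39 + 0.3·21.5 + 0.27·82.56 = 43.0989.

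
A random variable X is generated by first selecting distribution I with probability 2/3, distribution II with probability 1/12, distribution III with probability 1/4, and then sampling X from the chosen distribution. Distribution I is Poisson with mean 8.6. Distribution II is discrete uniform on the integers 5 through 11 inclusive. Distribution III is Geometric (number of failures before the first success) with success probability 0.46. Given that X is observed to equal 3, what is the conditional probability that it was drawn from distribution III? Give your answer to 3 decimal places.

0.582

Likelihoods P(X=3 | ·): I: 0.0195169; II: 0; III: 0.0724334.
Posterior ∝ prior × likelihood. Numerator for III: 0.25·0.0724334 = 0.0181084.
Normalizing constant: 0.666667·0.0195169 + 0.0833333·0 + 0.25·0.0724334 = 0.0311196.
P(III | observation) = 0.0181084 / 0.0311196 = 0.581895.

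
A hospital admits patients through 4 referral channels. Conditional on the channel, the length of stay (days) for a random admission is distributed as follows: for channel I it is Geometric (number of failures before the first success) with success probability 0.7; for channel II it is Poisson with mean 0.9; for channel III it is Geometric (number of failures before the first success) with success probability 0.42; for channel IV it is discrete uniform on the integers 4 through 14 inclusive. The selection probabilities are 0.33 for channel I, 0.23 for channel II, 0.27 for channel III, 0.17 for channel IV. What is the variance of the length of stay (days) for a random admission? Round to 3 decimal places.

12.460

Per component, I: μ=0.428571, E[X²]=0.795918; II: μ=0.9, E[X²]=1.71; III: μ=1.38095, E[X²]=5.19501; IV: μ=9, E[X²]=91.
E[X] = 0.33·0.428571 + 0.23·0.9 + 0.27·1.38095 + 0.17·9 = 2.25129.
E[X²] = 0.33·0.795918 + 0.23·1.71 + 0.27·5.19501 + 0.17·91 = 17.5286.
Var(X) = E[X²] − (E[X])² = 17.5286 − 5.06829 = 12.4603.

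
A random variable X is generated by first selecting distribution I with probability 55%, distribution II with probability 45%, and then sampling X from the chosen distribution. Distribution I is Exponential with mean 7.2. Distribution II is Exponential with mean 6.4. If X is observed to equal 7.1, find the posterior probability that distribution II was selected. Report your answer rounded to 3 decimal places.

Likelihoods f(7.1 | ·): I: 0.051809; II: 0.0515258.
Posterior ∝ prior × likelihood. Numerator for II: 0.45·0.0515258 = 0.0231866.
Normalizing constant: 0.55·0.051809 + 0.45·0.0515258 = 0.0516815.
P(II | observation) = 0.0231866 / 0.0516815 = 0.448644.

0.449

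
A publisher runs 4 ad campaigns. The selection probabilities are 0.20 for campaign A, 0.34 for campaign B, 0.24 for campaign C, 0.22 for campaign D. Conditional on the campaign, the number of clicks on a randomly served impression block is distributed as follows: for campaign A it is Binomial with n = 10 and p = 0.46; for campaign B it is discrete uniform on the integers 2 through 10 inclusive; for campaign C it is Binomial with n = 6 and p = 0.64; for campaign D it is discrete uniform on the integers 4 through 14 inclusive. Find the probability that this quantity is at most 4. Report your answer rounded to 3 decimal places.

0.397

Conditional on each campaign, P(X ≤ 4): A: 0.478443; B: 0.333333; C: 0.699352; D: 0.0909091.
By total probability, P(X ≤ 4) = 0.2·0.478443 + 0.34·0.333333 + 0.24·0.699352 + 0.22·0.0909091 = 0.396866.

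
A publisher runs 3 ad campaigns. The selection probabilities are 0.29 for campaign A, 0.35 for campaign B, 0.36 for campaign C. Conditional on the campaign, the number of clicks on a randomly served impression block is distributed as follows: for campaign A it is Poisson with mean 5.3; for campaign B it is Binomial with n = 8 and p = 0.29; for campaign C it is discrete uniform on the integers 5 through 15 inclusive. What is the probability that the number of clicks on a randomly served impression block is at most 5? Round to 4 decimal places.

0.5428

Conditional on each campaign, P(X ≤ 5): A: 0.563473; B: 0.990574; C: 0.0909091.
By total probability, P(X ≤ 5) = 0.29·0.563473 + 0.35·0.990574 + 0.36·0.0909091 = 0.542836.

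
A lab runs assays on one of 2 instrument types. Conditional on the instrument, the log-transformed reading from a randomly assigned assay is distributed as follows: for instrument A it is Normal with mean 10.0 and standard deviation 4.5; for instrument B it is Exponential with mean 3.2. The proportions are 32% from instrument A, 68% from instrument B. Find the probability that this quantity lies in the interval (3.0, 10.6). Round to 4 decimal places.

0.3993

Conditional on each instrument, P(3.0 < X < 10.6): A: 0.493128; B: 0.355181.
By total probability, P(3.0 < X < 10.6) = 0.32·0.493128 + 0.68·0.355181 = 0.399324.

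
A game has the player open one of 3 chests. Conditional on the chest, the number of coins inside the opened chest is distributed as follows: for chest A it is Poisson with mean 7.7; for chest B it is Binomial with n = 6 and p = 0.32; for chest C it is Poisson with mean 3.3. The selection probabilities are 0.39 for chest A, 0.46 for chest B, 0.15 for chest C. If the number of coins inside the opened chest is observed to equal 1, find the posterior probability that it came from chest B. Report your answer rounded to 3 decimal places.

0.867

Likelihoods P(X=1 | ·): A: 0.00348677; B: 0.279155; C: 0.121714.
Posterior ∝ prior × likelihood. Numerator for B: 0.46·0.279155 = 0.128411.
Normalizing constant: 0.39·0.00348677 + 0.46·0.279155 + 0.15·0.121714 = 0.148028.
P(B | observation) = 0.128411 / 0.148028 = 0.867478.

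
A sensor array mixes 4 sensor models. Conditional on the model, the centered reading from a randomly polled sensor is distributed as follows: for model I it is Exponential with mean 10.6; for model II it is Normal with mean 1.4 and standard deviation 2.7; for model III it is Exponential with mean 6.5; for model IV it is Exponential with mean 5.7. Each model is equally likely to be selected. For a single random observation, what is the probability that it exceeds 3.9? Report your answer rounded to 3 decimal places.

Conditional on each model, P(X > 3.9): I: 0.692169; II: 0.177242; III: 0.548812; IV: 0.504488.
By total probability, P(X > 3.9) = 0.25·0.692169 + 0.25·0.177242 + 0.25·0.548812 + 0.25·0.504488 = 0.480678.

0.481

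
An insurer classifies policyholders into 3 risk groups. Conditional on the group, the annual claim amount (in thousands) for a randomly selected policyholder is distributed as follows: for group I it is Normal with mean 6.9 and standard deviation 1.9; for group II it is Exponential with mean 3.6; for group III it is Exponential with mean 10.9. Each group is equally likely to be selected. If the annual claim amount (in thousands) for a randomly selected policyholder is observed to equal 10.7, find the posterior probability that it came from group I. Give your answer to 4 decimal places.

Likelihoods f(10.7 | ·): I: 0.0284163; II: 0.0142193; III: 0.0343754.
Posterior ∝ prior × likelihood. Numerator for I: 0.333333·0.0284163 = 0.0094721.
Normalizing constant: 0.333333·0.0284163 + 0.333333·0.0142193 + 0.333333·0.0343754 = 0.0256703.
P(I | observation) = 0.0094721 / 0.0256703 = 0.36899.

0.3690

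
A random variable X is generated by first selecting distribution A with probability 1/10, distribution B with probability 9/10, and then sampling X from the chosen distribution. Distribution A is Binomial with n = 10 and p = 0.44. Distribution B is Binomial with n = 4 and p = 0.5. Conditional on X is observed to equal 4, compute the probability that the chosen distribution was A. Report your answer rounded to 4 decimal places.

0.3015

Likelihoods P(X=4 | ·): A: 0.242749; B: 0.0625.
Posterior ∝ prior × likelihood. Numerator for A: 0.1·0.242749 = 0.0242749.
Normalizing constant: 0.1·0.242749 + 0.9·0.0625 = 0.0805249.
P(A | observation) = 0.0242749 / 0.0805249 = 0.301459.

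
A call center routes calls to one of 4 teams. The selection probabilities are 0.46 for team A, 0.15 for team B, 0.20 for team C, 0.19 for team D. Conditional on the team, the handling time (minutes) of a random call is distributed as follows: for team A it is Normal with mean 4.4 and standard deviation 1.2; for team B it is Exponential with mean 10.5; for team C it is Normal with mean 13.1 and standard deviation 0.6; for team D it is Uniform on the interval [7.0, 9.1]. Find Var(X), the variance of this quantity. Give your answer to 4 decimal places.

29.3800

Per component, A: μ=4.4, E[X²]=20.8; B: μ=10.5, E[X²]=220.5; C: μ=13.1, E[X²]=171.97; D: μ=8.05, E[X²]=65.17.
E[X] = 0.46·4.4 + 0.15·10.5 + 0.2·13.1 + 0.19·8.05 = 7.7485.
E[X²] = 0.46·20.8 + 0.15·220.5 + 0.2·171.97 + 0.19·65.17 = 89.4193.
Var(X) = E[X²] − (E[X])² = 89.4193 − 60.0393 = 29.38.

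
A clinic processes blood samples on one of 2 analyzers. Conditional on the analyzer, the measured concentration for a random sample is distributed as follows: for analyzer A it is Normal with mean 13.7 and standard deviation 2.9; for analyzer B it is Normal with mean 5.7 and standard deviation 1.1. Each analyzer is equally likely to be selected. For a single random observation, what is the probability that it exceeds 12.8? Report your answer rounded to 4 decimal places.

0.3109

Conditional on each analyzer, P(X > 12.8): A: 0.621851; B: 5.42721e-11.
By total probability, P(X > 12.8) = 0.5·0.621851 + 0.5·5.42721e-11 = 0.310925.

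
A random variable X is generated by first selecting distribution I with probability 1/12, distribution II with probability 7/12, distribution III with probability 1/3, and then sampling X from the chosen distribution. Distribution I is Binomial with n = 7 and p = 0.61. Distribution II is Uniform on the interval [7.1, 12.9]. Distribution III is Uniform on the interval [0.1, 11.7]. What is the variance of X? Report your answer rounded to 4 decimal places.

Per component, I: μ=4.27, E[X²]=19.8982; II: μ=10, E[X²]=102.803; III: μ=5.9, E[X²]=46.0233.
E[X] = 0.0833333·4.27 + 0.583333·10 + 0.333333·5.9 = 8.15583.
E[X²] = 0.0833333·19.8982 + 0.583333·102.803 + 0.333333·46.0233 = 76.9679.
Var(X) = E[X²] − (E[X])² = 76.9679 − 66.5176 = 10.4503.

10.4503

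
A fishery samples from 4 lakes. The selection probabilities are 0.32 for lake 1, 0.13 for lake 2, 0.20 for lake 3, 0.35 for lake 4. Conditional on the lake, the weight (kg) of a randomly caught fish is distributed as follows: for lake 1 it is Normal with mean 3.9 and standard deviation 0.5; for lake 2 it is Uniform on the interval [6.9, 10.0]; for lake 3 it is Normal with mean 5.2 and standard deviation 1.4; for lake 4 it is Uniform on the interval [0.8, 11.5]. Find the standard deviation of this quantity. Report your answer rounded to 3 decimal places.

Per component, 1: μ=3.9, E[X²]=15.46; 2: μ=8.45, E[X²]=72.2033; 3: μ=5.2, E[X²]=29; 4: μ=6.15, E[X²]=47.3633.
E[X] = 0.32·3.9 + 0.13·8.45 + 0.2·5.2 + 0.35·6.15 = 5.539.
E[X²] = 0.32·15.46 + 0.13·72.2033 + 0.2·29 + 0.35·47.3633 = 36.7108.
Var(X) = E[X²] − (E[X])² = 36.7108 − 30.6805 = 6.03028.
SD(X) = √6.03028 = 2.45566.

2.456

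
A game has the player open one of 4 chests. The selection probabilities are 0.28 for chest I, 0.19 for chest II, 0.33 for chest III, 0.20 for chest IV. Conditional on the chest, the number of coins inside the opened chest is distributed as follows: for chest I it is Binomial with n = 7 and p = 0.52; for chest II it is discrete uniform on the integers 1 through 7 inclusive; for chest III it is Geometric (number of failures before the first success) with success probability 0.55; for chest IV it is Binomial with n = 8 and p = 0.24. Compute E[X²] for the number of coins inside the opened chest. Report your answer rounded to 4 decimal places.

For each component E[X²] = Var + (mean)², giving I: 14.9968; II: 20; III: 2.15702; IV: 5.1456.
Overall E[X²] = 0.28·14.9968 + 0.19·20 + 0.33·2.15702 + 0.2·5.1456 = 9.74004.

9.7400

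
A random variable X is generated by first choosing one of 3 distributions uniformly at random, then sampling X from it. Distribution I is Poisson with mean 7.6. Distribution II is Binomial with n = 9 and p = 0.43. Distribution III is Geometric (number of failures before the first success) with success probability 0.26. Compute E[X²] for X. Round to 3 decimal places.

For each component E[X²] = Var + (mean)², giving I: 65.36; II: 17.1828; III: 19.0473.
Overall E[X²] = 0.333333·65.36 + 0.333333·17.1828 + 0.333333·19.0473 = 33.8634.

33.863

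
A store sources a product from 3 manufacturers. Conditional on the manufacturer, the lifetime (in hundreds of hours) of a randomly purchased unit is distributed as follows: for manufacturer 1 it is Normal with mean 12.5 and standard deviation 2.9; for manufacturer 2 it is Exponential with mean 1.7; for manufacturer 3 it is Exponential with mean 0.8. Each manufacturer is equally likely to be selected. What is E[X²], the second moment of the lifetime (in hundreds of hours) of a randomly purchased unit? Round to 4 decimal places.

For each component E[X²] = Var + (mean)², giving 1: 164.66; 2: 5.78; 3: 1.28.
Overall E[X²] = 0.333333·164.66 + 0.333333·5.78 + 0.333333·1.28 = 57.24.

57.2400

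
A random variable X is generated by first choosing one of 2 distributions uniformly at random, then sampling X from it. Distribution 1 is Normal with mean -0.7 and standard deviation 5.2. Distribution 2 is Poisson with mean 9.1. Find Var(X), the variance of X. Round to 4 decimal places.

42.0800

Per component, 1: μ=-0.7, E[X²]=27.53; 2: μ=9.1, E[X²]=91.91.
E[X] = 0.5·-0.7 + 0.5·9.1 = 4.2.
E[X²] = 0.5·27.53 + 0.5·91.91 = 59.72.
Var(X) = E[X²] − (E[X])² = 59.72 − 17.64 = 42.08.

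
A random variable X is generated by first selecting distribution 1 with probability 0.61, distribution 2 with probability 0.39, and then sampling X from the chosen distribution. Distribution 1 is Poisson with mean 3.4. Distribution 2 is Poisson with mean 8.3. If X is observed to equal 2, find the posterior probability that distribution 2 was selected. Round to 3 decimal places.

Likelihoods P(X=2 | ·): 1: 0.192898; 2: 0.00856016.
Posterior ∝ prior × likelihood. Numerator for 2: 0.39·0.00856016 = 0.00333846.
Normalizing constant: 0.61·0.192898 + 0.39·0.00856016 = 0.121006.
P(2 | observation) = 0.00333846 / 0.121006 = 0.0275893.

0.028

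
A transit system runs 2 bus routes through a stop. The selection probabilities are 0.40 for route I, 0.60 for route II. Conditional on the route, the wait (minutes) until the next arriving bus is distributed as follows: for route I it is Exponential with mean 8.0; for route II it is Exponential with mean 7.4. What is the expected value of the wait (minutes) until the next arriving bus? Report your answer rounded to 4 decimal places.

Component means — I: 8; II: 7.4.
E[X] = 0.4·8 + 0.6·7.4 = 7.64.

7.6400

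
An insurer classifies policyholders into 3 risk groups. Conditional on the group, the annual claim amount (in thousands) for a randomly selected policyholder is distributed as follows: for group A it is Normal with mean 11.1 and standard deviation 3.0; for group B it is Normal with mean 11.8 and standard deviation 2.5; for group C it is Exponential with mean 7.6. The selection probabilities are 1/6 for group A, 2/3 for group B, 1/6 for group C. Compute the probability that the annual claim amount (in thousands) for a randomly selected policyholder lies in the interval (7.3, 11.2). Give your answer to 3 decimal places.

Conditional on each group, P(7.3 < X < 11.2): A: 0.410658; B: 0.369235; C: 0.153611.
By total probability, P(7.3 < X < 11.2) = 0.166667·0.410658 + 0.666667·0.369235 + 0.166667·0.153611 = 0.340202.

0.340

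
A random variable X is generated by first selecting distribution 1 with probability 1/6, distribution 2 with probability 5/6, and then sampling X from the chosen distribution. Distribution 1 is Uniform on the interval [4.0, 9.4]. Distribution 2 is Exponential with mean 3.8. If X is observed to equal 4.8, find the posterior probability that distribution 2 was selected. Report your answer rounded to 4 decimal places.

Likelihoods f(4.8 | ·): 1: 0.185185; 2: 0.0744104.
Posterior ∝ prior × likelihood. Numerator for 2: 0.833333·0.0744104 = 0.0620087.
Normalizing constant: 0.166667·0.185185 + 0.833333·0.0744104 = 0.0928729.
P(2 | observation) = 0.0620087 / 0.0928729 = 0.667673.

0.6677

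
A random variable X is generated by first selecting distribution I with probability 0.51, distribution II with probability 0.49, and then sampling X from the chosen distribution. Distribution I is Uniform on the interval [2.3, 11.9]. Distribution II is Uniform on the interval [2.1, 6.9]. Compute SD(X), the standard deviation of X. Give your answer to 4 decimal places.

Per component, I: μ=7.1, E[X²]=58.09; II: μ=4.5, E[X²]=22.17.
E[X] = 0.51·7.1 + 0.49·4.5 = 5.826.
E[X²] = 0.51·58.09 + 0.49·22.17 = 40.4892.
Var(X) = E[X²] − (E[X])² = 40.4892 − 33.9423 = 6.54692.
SD(X) = √6.54692 = 2.5587.

2.5587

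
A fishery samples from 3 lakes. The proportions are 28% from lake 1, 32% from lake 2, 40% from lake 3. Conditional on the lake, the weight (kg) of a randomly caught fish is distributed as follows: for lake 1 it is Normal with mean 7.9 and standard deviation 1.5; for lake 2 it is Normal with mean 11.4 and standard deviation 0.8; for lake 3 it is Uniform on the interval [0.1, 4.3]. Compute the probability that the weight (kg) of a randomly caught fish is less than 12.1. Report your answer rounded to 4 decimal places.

0.9382

Conditional on each lake, P(X < 12.1): 1: 0.997445; 2: 0.809213; 3: 1.
By total probability, P(X < 12.1) = 0.28·0.997445 + 0.32·0.809213 + 0.4·1 = 0.938233.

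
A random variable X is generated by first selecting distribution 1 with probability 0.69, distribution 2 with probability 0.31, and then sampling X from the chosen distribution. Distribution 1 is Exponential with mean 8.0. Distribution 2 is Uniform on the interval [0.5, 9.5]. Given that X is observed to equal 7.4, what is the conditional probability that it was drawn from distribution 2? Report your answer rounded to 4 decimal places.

0.5018

Likelihoods f(7.4 | ·): 1: 0.0495664; 2: 0.111111.
Posterior ∝ prior × likelihood. Numerator for 2: 0.31·0.111111 = 0.0344444.
Normalizing constant: 0.69·0.0495664 + 0.31·0.111111 = 0.0686453.
P(2 | observation) = 0.0344444 / 0.0686453 = 0.501774.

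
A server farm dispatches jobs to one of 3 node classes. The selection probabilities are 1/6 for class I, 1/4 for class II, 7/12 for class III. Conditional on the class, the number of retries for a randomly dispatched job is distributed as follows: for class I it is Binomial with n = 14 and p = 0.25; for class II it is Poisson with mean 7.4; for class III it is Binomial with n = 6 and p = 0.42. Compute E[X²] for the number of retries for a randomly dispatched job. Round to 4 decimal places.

22.5762

For each component E[X²] = Var + (mean)², giving I: 14.875; II: 62.16; III: 7.812.
Overall E[X²] = 0.166667·14.875 + 0.25·62.16 + 0.583333·7.812 = 22.5762.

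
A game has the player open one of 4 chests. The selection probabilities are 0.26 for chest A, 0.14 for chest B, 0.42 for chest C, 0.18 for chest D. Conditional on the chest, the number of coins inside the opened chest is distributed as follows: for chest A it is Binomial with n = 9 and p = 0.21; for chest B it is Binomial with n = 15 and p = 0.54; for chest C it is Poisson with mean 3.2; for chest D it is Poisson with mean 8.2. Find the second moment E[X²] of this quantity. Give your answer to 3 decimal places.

For each component E[X²] = Var + (mean)², giving A: 5.0652; B: 69.336; C: 13.44; D: 75.44.
Overall E[X²] = 0.26·5.0652 + 0.14·69.336 + 0.42·13.44 + 0.18·75.44 = 30.248.

30.248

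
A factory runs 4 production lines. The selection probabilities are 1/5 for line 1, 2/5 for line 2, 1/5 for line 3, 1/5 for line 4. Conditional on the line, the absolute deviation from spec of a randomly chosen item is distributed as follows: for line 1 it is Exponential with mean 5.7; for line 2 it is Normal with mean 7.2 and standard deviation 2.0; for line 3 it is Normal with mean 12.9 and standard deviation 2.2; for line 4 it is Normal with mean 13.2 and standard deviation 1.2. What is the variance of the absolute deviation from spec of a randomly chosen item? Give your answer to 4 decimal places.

Per component, 1: μ=5.7, E[X²]=64.98; 2: μ=7.2, E[X²]=55.84; 3: μ=12.9, E[X²]=171.25; 4: μ=13.2, E[X²]=175.68.
E[X] = 0.2·5.7 + 0.4·7.2 + 0.2·12.9 + 0.2·13.2 = 9.24.
E[X²] = 0.2·64.98 + 0.4·55.84 + 0.2·171.25 + 0.2·175.68 = 104.718.
Var(X) = E[X²] − (E[X])² = 104.718 − 85.3776 = 19.3404.

19.3404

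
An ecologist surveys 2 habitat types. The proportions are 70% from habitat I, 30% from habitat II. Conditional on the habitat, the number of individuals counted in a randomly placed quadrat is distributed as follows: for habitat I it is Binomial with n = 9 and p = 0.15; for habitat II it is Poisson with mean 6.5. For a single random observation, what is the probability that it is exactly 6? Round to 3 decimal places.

0.048

Conditional on each habitat, P(X = 6): I: 0.000587602; II: 0.157483.
By total probability, P(X = 6) = 0.7·0.000587602 + 0.3·0.157483 = 0.0476562.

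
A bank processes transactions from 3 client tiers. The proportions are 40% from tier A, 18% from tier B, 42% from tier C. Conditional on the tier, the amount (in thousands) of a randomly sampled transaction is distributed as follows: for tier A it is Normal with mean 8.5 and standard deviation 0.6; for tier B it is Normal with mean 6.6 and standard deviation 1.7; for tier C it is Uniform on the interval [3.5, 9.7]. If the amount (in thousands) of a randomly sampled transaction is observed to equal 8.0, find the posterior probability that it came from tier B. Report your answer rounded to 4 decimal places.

0.1053

Likelihoods f(8.0 | ·): A: 0.469853; B: 0.167183; C: 0.16129.
Posterior ∝ prior × likelihood. Numerator for B: 0.18·0.167183 = 0.0300929.
Normalizing constant: 0.4·0.469853 + 0.18·0.167183 + 0.42·0.16129 = 0.285776.
P(B | observation) = 0.0300929 / 0.285776 = 0.105302.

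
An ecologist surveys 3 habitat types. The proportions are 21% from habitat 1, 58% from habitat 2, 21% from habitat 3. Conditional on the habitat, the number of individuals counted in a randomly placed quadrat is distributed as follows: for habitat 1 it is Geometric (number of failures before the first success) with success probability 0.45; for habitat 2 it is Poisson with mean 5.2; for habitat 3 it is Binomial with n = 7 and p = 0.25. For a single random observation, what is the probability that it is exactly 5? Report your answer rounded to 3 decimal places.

0.109

Conditional on each habitat, P(X = 5): 1: 0.0226478; 2: 0.174785; 3: 0.0115356.
By total probability, P(X = 5) = 0.21·0.0226478 + 0.58·0.174785 + 0.21·0.0115356 = 0.108554.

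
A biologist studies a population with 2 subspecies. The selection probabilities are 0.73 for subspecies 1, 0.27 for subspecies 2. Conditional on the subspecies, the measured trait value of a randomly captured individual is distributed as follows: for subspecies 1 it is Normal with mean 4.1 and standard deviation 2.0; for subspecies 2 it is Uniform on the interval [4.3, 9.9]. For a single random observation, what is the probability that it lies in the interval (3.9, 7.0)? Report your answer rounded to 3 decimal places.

0.471

Conditional on each subspecies, P(3.9 < X < 7.0): 1: 0.466299; 2: 0.482143.
By total probability, P(3.9 < X < 7.0) = 0.73·0.466299 + 0.27·0.482143 = 0.470577.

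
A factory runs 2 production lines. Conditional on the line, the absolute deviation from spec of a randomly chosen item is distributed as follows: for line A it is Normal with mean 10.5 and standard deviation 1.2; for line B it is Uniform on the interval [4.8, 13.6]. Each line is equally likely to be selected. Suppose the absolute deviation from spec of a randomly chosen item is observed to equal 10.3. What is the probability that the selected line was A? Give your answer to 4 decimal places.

Likelihoods f(10.3 | ·): A: 0.327866; B: 0.113636.
Posterior ∝ prior × likelihood. Numerator for A: 0.5·0.327866 = 0.163933.
Normalizing constant: 0.5·0.327866 + 0.5·0.113636 = 0.220751.
P(A | observation) = 0.163933 / 0.220751 = 0.742615.

0.7426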